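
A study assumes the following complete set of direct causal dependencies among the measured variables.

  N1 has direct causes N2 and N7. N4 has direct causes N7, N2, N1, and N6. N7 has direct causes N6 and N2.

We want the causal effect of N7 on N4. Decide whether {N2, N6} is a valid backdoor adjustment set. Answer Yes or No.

Yes

Backdoor paths from N7 to N4 (paths whose first edge points into N7):
  P1: N7 <- N2 -> N1 -> N4
  P2: N7 <- N2 -> N4
  P3: N7 <- N6 -> N4
Condition 1 (no descendant of N7 in the set): holds — descendants of N7 are {N1, N4}; none are in {N2, N6}.
Condition 2 (every backdoor path blocked by {N2, N6}):
  P1: blocked at fork node N2 ∈ conditioning set.
  P2: blocked at fork node N2 ∈ conditioning set.
  P3: blocked at fork node N6 ∈ conditioning set.
{N2, N6} satisfies the backdoor criterion.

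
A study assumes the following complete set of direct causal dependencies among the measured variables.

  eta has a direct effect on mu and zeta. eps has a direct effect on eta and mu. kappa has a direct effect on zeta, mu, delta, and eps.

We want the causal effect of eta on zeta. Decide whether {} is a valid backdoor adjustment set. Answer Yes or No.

Backdoor paths from eta to zeta (paths whose first edge points into eta):
  P1: eta <- eps <- kappa -> zeta
  P2: eta <- eps -> mu <- kappa -> zeta
Condition 1 (no descendant of eta in the set): holds — descendants of eta are {mu, zeta}; none are in {}.
Condition 2 (every backdoor path blocked by {}):
  P1: open — no interior node is in the conditioning set.
  P2: blocked at collider mu (neither it nor any descendant is in the conditioning set).
{} does not satisfy the backdoor criterion.

No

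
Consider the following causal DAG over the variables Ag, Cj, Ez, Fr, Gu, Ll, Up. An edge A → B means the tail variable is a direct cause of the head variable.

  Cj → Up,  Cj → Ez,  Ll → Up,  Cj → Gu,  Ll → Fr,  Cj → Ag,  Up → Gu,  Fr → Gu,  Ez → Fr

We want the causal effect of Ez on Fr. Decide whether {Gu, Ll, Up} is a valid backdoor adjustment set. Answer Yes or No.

No

Backdoor paths from Ez to Fr (paths whose first edge points into Ez):
  P1: Ez <- Cj -> Up <- Ll -> Fr
  P2: Ez <- Cj -> Up -> Gu <- Fr
  P3: Ez <- Cj -> Gu <- Up <- Ll -> Fr
  P4: Ez <- Cj -> Gu <- Fr
Condition 1 (no descendant of Ez in the set): FAILS — Gu is a descendant of Ez.
Condition 2 (every backdoor path blocked by {Gu, Ll, Up}):
  P1: blocked at fork node Ll ∈ conditioning set.
  P2: blocked at chain node Up ∈ conditioning set.
  P3: blocked at chain node Up ∈ conditioning set.
  P4: open — collider(s) Gu are conditioned on (or have a conditioned descendant) and no non-collider on the path is in the set.
{Gu, Ll, Up} does not satisfy the backdoor criterion.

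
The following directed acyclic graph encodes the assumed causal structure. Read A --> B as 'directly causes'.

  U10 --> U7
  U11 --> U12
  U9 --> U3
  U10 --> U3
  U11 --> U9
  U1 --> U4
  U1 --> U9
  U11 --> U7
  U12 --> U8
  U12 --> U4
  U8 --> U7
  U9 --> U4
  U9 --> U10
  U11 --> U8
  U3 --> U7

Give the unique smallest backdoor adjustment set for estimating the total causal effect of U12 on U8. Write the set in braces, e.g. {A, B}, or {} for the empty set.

Variables eligible for adjustment (non-descendants of U12, excluding U12 and U8): {U1, U10, U11, U3, U9}.
Backdoor paths from U12 to U8:
  P1: U12 <- U11 -> U9 -> U10 -> U3 -> U7 <- U8
  P2: U12 <- U11 -> U9 -> U10 -> U7 <- U8
  P3: U12 <- U11 -> U9 -> U3 <- U10 -> U7 <- U8
  P4: U12 <- U11 -> U9 -> U3 -> U7 <- U8
  P5: U12 <- U11 -> U8
  P6: U12 <- U11 -> U7 <- U8
The empty set is not sufficient: P5 (U12 <- U11 -> U8) has no collider blocking it and no conditioned non-collider, so it is open.
Try {U11}:
  P1: blocked at fork node U11 ∈ conditioning set.
  P2: blocked at fork node U11 ∈ conditioning set.
  P3: blocked at fork node U11 ∈ conditioning set.
  P4: blocked at fork node U11 ∈ conditioning set.
  P5: blocked at fork node U11 ∈ conditioning set.
  P6: blocked at fork node U11 ∈ conditioning set.
{U11} contains no descendant of U12 and blocks every backdoor path.
No other singleton works — e.g. {U1} leaves P5 open — so {U11} is the unique smallest valid adjustment set.

{U11}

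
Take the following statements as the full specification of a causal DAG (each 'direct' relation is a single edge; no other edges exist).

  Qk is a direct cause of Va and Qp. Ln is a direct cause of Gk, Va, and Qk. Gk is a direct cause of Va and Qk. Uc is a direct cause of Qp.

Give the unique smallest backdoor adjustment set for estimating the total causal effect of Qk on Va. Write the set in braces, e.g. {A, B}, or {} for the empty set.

Variables eligible for adjustment (non-descendants of Qk, excluding Qk and Va): {Gk, Ln, Uc}.
Backdoor paths from Qk to Va:
  P1: Qk <- Ln -> Gk -> Va
  P2: Qk <- Ln -> Va
  P3: Qk <- Gk <- Ln -> Va
  P4: Qk <- Gk -> Va
The empty set is not sufficient: P1 (Qk <- Ln -> Gk -> Va) has no collider blocking it and no conditioned non-collider, so it is open.
Try {Gk, Ln}:
  P1: blocked at fork node Ln ∈ conditioning set.
  P2: blocked at fork node Ln ∈ conditioning set.
  P3: blocked at chain node Gk ∈ conditioning set.
  P4: blocked at fork node Gk ∈ conditioning set.
{Gk, Ln} contains no descendant of Qk and blocks every backdoor path.
Every element of {Gk, Ln} is needed (dropping Gk leaves P4 open; dropping Ln leaves P2 open), so no proper subset is valid.
Among all size-2 subsets of the eligible variables, only {Gk, Ln} blocks every backdoor path, so it is the unique smallest valid adjustment set.

{Gk, Ln}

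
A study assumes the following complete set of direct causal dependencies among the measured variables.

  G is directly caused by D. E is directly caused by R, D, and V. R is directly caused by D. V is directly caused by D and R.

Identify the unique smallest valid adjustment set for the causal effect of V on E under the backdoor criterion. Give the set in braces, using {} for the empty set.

{D, R}

Variables eligible for adjustment (non-descendants of V, excluding V and E): {D, G, R}.
Backdoor paths from V to E:
  P1: V <- D -> R -> E
  P2: V <- D -> E
  P3: V <- R <- D -> E
  P4: V <- R -> E
The empty set is not sufficient: P1 (V <- D -> R -> E) has no collider blocking it and no conditioned non-collider, so it is open.
Try {D, R}:
  P1: blocked at fork node D ∈ conditioning set.
  P2: blocked at fork node D ∈ conditioning set.
  P3: blocked at chain node R ∈ conditioning set.
  P4: blocked at fork node R ∈ conditioning set.
{D, R} contains no descendant of V and blocks every backdoor path.
Every element of {D, R} is needed (dropping D leaves P2 open; dropping R leaves P4 open), so no proper subset is valid.
Among all size-2 subsets of the eligible variables, only {D, R} blocks every backdoor path, so it is the unique smallest valid adjustment set.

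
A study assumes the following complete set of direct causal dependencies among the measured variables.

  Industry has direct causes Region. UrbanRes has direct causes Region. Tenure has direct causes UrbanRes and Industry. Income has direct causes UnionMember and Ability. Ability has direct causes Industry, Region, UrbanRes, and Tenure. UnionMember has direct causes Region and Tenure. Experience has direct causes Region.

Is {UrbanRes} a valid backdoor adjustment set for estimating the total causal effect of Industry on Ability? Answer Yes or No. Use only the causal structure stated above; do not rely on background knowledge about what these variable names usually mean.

No

Backdoor paths from Industry to Ability (paths whose first edge points into Industry):
  P1: Industry <- Region -> UrbanRes -> Tenure -> Ability
  P2: Industry <- Region -> UrbanRes -> Tenure -> UnionMember -> Income <- Ability
  P3: Industry <- Region -> UrbanRes -> Ability
  P4: Industry <- Region -> Ability
  P5: Industry <- Region -> UnionMember <- Tenure <- UrbanRes -> Ability
  P6: Industry <- Region -> UnionMember <- Tenure -> Ability
  P7: Industry <- Region -> UnionMember -> Income <- Ability
Condition 1 (no descendant of Industry in the set): holds — descendants of Industry are {Ability, Income, Tenure, UnionMember}; none are in {UrbanRes}.
Condition 2 (every backdoor path blocked by {UrbanRes}):
  P1: blocked at chain node UrbanRes ∈ conditioning set.
  P2: blocked at chain node UrbanRes ∈ conditioning set.
  P3: blocked at chain node UrbanRes ∈ conditioning set.
  P4: open — no interior node is in the conditioning set.
  P5: blocked at collider UnionMember (neither it nor any descendant is in the conditioning set).
  P6: blocked at collider UnionMember (neither it nor any descendant is in the conditioning set).
  P7: blocked at collider Income (neither it nor any descendant is in the conditioning set).
{UrbanRes} does not satisfy the backdoor criterion.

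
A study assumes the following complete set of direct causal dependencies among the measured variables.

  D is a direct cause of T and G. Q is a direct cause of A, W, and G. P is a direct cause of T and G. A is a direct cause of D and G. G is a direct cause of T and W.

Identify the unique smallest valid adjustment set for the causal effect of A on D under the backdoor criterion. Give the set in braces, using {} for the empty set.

Variables eligible for adjustment (non-descendants of A, excluding A and D): {P, Q}.
Backdoor paths from A to D:
  P1: A <- Q -> G <- P -> T <- D
  P2: A <- Q -> G <- D
  P3: A <- Q -> G -> T <- D
  P4: A <- Q -> W <- G <- P -> T <- D
  P5: A <- Q -> W <- G <- D
  P6: A <- Q -> W <- G -> T <- D
Each backdoor path contains an unconditioned collider, so every path is already blocked with the empty conditioning set:
  P1: blocked at collider G (neither it nor any descendant is in the conditioning set).
  P2: blocked at collider G (neither it nor any descendant is in the conditioning set).
  P3: blocked at collider T (neither it nor any descendant is in the conditioning set).
  P4: blocked at collider W (neither it nor any descendant is in the conditioning set).
  P5: blocked at collider W (neither it nor any descendant is in the conditioning set).
  P6: blocked at collider W (neither it nor any descendant is in the conditioning set).
The empty set is therefore the unique smallest valid set.

{}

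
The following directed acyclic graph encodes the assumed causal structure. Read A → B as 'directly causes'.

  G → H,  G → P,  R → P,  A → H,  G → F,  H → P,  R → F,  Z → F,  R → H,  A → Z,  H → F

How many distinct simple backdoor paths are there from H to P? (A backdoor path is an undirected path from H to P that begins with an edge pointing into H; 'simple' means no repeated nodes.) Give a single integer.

6

A backdoor path from H to P is any simple undirected path whose first edge points into H (i.e. leaves H via a parent).
Parents of H: {A, G, R}.
Enumerating:
  P1: H <- G -> F <- R -> P
  P2: H <- G -> P
  P3: H <- A -> Z -> F <- G -> P
  P4: H <- A -> Z -> F <- R -> P
  P5: H <- R -> F <- G -> P
  P6: H <- R -> P
That exhausts the simple backdoor paths. Count: 6.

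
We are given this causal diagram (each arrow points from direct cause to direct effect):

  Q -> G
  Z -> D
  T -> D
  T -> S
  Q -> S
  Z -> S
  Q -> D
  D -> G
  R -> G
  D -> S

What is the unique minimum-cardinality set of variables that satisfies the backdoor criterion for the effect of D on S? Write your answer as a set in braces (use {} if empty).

Variables eligible for adjustment (non-descendants of D, excluding D and S): {Q, R, T, Z}.
Backdoor paths from D to S:
  P1: D <- Z -> S
  P2: D <- T -> S
  P3: D <- Q -> S
The empty set is not sufficient: P1 (D <- Z -> S) has no collider blocking it and no conditioned non-collider, so it is open.
Try {Q, T, Z}:
  P1: blocked at fork node Z ∈ conditioning set.
  P2: blocked at fork node T ∈ conditioning set.
  P3: blocked at fork node Q ∈ conditioning set.
{Q, T, Z} contains no descendant of D and blocks every backdoor path.
Every element of {Q, T, Z} is needed (dropping Q leaves P3 open; dropping T leaves P2 open; dropping Z leaves P1 open), so no proper subset is valid.
Among all size-3 subsets of the eligible variables, only {Q, T, Z} blocks every backdoor path, so it is the unique smallest valid adjustment set.

{Q, T, Z}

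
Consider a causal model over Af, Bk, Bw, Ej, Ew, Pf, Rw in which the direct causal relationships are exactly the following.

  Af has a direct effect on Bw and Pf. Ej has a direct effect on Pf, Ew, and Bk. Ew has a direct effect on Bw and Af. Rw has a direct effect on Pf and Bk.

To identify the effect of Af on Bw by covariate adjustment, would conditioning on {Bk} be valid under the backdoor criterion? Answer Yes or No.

No

Backdoor paths from Af to Bw (paths whose first edge points into Af):
  P1: Af <- Ew -> Bw
Condition 1 (no descendant of Af in the set): holds — descendants of Af are {Bw, Pf}; none are in {Bk}.
Condition 2 (every backdoor path blocked by {Bk}):
  P1: open — no interior node is in the conditioning set.
{Bk} does not satisfy the backdoor criterion.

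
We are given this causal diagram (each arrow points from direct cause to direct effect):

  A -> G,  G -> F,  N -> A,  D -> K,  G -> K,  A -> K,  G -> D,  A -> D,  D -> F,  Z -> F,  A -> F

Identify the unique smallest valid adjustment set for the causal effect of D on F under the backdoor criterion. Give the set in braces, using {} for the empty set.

{A, G}

Variables eligible for adjustment (non-descendants of D, excluding D and F): {A, G, N, Z}.
Backdoor paths from D to F:
  P1: D <- A -> G -> F
  P2: D <- A -> K <- G -> F
  P3: D <- A -> F
  P4: D <- G <- A -> F
  P5: D <- G -> K <- A -> F
  P6: D <- G -> F
The empty set is not sufficient: P1 (D <- A -> G -> F) has no collider blocking it and no conditioned non-collider, so it is open.
Try {A, G}:
  P1: blocked at fork node A ∈ conditioning set.
  P2: blocked at fork node A ∈ conditioning set.
  P3: blocked at fork node A ∈ conditioning set.
  P4: blocked at chain node G ∈ conditioning set.
  P5: blocked at fork node G ∈ conditioning set.
  P6: blocked at fork node G ∈ conditioning set.
{A, G} contains no descendant of D and blocks every backdoor path.
Every element of {A, G} is needed (dropping A leaves P3 open; dropping G leaves P6 open), so no proper subset is valid.
Among all size-2 subsets of the eligible variables, only {A, G} blocks every backdoor path, so it is the unique smallest valid adjustment set.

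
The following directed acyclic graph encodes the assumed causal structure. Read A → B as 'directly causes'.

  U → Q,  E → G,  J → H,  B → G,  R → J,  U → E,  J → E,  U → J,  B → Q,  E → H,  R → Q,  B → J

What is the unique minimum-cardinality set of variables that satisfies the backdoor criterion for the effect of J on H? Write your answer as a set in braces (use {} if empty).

Variables eligible for adjustment (non-descendants of J, excluding J and H): {B, Q, R, U}.
Backdoor paths from J to H:
  P1: J <- U -> Q <- B -> G <- E -> H
  P2: J <- U -> E -> H
  P3: J <- R -> Q <- U -> E -> H
  P4: J <- R -> Q <- B -> G <- E -> H
  P5: J <- B -> Q <- U -> E -> H
  P6: J <- B -> G <- E -> H
The empty set is not sufficient: P2 (J <- U -> E -> H) has no collider blocking it and no conditioned non-collider, so it is open.
Try {U}:
  P1: blocked at fork node U ∈ conditioning set.
  P2: blocked at fork node U ∈ conditioning set.
  P3: blocked at collider Q (neither it nor any descendant is in the conditioning set).
  P4: blocked at collider Q (neither it nor any descendant is in the conditioning set).
  P5: blocked at collider Q (neither it nor any descendant is in the conditioning set).
  P6: blocked at collider G (neither it nor any descendant is in the conditioning set).
{U} contains no descendant of J and blocks every backdoor path.
No other singleton works — e.g. {R} leaves P2 open — so {U} is the unique smallest valid adjustment set.

{U}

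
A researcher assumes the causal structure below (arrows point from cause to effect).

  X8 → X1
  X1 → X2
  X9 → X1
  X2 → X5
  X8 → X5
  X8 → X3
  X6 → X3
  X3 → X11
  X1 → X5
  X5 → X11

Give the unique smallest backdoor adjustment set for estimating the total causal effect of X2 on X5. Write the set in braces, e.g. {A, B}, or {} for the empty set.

Variables eligible for adjustment (non-descendants of X2, excluding X2 and X5): {X1, X3, X6, X8, X9}.
Backdoor paths from X2 to X5:
  P1: X2 <- X1 <- X8 -> X3 -> X11 <- X5
  P2: X2 <- X1 <- X8 -> X5
  P3: X2 <- X1 -> X5
The empty set is not sufficient: P2 (X2 <- X1 <- X8 -> X5) has no collider blocking it and no conditioned non-collider, so it is open.
Try {X1}:
  P1: blocked at chain node X1 ∈ conditioning set.
  P2: blocked at chain node X1 ∈ conditioning set.
  P3: blocked at fork node X1 ∈ conditioning set.
{X1} contains no descendant of X2 and blocks every backdoor path.
No other singleton works — e.g. {X9} leaves P2 open — so {X1} is the unique smallest valid adjustment set.

{X1}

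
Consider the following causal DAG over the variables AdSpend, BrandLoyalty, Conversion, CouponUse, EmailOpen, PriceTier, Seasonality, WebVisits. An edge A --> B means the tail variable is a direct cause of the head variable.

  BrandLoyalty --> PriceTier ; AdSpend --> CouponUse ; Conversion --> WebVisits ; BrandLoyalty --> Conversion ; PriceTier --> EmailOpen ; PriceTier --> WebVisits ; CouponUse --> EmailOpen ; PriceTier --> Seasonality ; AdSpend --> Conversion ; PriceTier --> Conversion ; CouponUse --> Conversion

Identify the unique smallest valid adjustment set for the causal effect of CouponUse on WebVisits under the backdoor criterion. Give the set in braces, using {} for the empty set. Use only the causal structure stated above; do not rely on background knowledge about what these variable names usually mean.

{AdSpend}

Variables eligible for adjustment (non-descendants of CouponUse, excluding CouponUse and WebVisits): {AdSpend, BrandLoyalty, PriceTier, Seasonality}.
Backdoor paths from CouponUse to WebVisits:
  P1: CouponUse <- AdSpend -> Conversion <- BrandLoyalty -> PriceTier -> WebVisits
  P2: CouponUse <- AdSpend -> Conversion <- PriceTier -> WebVisits
  P3: CouponUse <- AdSpend -> Conversion -> WebVisits
The empty set is not sufficient: P3 (CouponUse <- AdSpend -> Conversion -> WebVisits) has no collider blocking it and no conditioned non-collider, so it is open.
Try {AdSpend}:
  P1: blocked at fork node AdSpend ∈ conditioning set.
  P2: blocked at fork node AdSpend ∈ conditioning set.
  P3: blocked at fork node AdSpend ∈ conditioning set.
{AdSpend} contains no descendant of CouponUse and blocks every backdoor path.
No other singleton works — e.g. {BrandLoyalty} leaves P3 open — so {AdSpend} is the unique smallest valid adjustment set.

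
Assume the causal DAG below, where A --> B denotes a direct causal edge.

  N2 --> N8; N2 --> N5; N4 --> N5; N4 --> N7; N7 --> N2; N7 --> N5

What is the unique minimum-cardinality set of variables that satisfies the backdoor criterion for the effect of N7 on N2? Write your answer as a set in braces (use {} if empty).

{}

Variables eligible for adjustment (non-descendants of N7, excluding N7 and N2): {N4}.
Backdoor paths from N7 to N2:
  P1: N7 <- N4 -> N5 <- N2
Each backdoor path contains an unconditioned collider, so every path is already blocked with the empty conditioning set:
  P1: blocked at collider N5 (neither it nor any descendant is in the conditioning set).
The empty set is therefore the unique smallest valid set.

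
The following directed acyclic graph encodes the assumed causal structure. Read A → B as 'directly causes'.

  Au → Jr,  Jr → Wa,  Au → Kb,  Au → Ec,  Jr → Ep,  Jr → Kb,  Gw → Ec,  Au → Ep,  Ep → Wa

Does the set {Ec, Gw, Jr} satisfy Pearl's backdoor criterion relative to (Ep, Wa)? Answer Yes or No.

Backdoor paths from Ep to Wa (paths whose first edge points into Ep):
  P1: Ep <- Au -> Jr -> Wa
  P2: Ep <- Au -> Kb <- Jr -> Wa
  P3: Ep <- Jr -> Wa
Condition 1 (no descendant of Ep in the set): holds — descendants of Ep are {Wa}; none are in {Ec, Gw, Jr}.
Condition 2 (every backdoor path blocked by {Ec, Gw, Jr}):
  P1: blocked at chain node Jr ∈ conditioning set.
  P2: blocked at collider Kb (neither it nor any descendant is in the conditioning set).
  P3: blocked at fork node Jr ∈ conditioning set.
{Ec, Gw, Jr} satisfies the backdoor criterion.

Yes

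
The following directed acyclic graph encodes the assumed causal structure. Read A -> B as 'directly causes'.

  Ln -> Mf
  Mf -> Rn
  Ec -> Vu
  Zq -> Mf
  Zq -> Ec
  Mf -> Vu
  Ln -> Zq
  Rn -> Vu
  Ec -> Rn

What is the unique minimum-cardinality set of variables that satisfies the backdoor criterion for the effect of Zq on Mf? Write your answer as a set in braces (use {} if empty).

Variables eligible for adjustment (non-descendants of Zq, excluding Zq and Mf): {Ln}.
Backdoor paths from Zq to Mf:
  P1: Zq <- Ln -> Mf
The empty set is not sufficient: P1 (Zq <- Ln -> Mf) has no collider blocking it and no conditioned non-collider, so it is open.
Try {Ln}:
  P1: blocked at fork node Ln ∈ conditioning set.
{Ln} contains no descendant of Zq and blocks every backdoor path.
{Ln} is the unique smallest valid adjustment set.

{Ln}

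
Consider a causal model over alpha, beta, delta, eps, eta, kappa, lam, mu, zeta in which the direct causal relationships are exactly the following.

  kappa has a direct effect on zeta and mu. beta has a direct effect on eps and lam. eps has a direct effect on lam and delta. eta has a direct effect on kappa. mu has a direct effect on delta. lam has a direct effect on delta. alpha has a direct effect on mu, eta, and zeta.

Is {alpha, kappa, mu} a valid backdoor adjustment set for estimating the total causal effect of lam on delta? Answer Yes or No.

No

Backdoor paths from lam to delta (paths whose first edge points into lam):
  P1: lam <- beta -> eps -> delta
  P2: lam <- eps -> delta
Condition 1 (no descendant of lam in the set): holds — descendants of lam are {delta}; none are in {alpha, kappa, mu}.
Condition 2 (every backdoor path blocked by {alpha, kappa, mu}):
  P1: open — no interior node is in the conditioning set.
  P2: open — no interior node is in the conditioning set.
{alpha, kappa, mu} does not satisfy the backdoor criterion.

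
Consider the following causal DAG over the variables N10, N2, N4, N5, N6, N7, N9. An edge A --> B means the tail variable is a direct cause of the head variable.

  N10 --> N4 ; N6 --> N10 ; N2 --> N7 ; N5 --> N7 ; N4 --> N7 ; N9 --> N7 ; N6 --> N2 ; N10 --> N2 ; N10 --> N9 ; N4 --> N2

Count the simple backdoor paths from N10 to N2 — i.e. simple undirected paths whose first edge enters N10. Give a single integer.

A backdoor path from N10 to N2 is any simple undirected path whose first edge points into N10 (i.e. leaves N10 via a parent).
Parents of N10: {N6}.
Enumerating:
  P1: N10 <- N6 -> N2
That exhausts the simple backdoor paths. Count: 1.

1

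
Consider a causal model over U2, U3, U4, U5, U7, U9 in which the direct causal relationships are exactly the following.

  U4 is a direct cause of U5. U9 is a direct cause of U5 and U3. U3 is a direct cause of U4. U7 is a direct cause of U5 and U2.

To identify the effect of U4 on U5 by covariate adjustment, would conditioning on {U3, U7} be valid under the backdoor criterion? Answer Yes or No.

Backdoor paths from U4 to U5 (paths whose first edge points into U4):
  P1: U4 <- U3 <- U9 -> U5
Condition 1 (no descendant of U4 in the set): holds — descendants of U4 are {U5}; none are in {U3, U7}.
Condition 2 (every backdoor path blocked by {U3, U7}):
  P1: blocked at chain node U3 ∈ conditioning set.
{U3, U7} satisfies the backdoor criterion.

Yes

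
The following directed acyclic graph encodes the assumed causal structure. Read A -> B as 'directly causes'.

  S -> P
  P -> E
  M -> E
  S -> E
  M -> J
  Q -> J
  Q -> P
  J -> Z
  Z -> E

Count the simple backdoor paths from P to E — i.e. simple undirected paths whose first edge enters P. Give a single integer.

3

A backdoor path from P to E is any simple undirected path whose first edge points into P (i.e. leaves P via a parent).
Parents of P: {Q, S}.
Enumerating:
  P1: P <- S -> E
  P2: P <- Q -> J <- M -> E
  P3: P <- Q -> J -> Z -> E
That exhausts the simple backdoor paths. Count: 3.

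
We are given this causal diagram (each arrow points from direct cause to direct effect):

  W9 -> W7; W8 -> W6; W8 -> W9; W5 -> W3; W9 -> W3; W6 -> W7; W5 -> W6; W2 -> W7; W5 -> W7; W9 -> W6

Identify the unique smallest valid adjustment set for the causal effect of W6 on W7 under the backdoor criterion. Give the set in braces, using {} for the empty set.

Variables eligible for adjustment (non-descendants of W6, excluding W6 and W7): {W2, W3, W5, W8, W9}.
Backdoor paths from W6 to W7:
  P1: W6 <- W5 -> W7
  P2: W6 <- W5 -> W3 <- W9 -> W7
  P3: W6 <- W8 -> W9 -> W7
  P4: W6 <- W8 -> W9 -> W3 <- W5 -> W7
  P5: W6 <- W9 -> W7
  P6: W6 <- W9 -> W3 <- W5 -> W7
The empty set is not sufficient: P1 (W6 <- W5 -> W7) has no collider blocking it and no conditioned non-collider, so it is open.
Try {W5, W9}:
  P1: blocked at fork node W5 ∈ conditioning set.
  P2: blocked at fork node W5 ∈ conditioning set.
  P3: blocked at chain node W9 ∈ conditioning set.
  P4: blocked at chain node W9 ∈ conditioning set.
  P5: blocked at fork node W9 ∈ conditioning set.
  P6: blocked at fork node W9 ∈ conditioning set.
{W5, W9} contains no descendant of W6 and blocks every backdoor path.
Every element of {W5, W9} is needed (dropping W5 leaves P1 open; dropping W9 leaves P3 open), so no proper subset is valid.
Among all size-2 subsets of the eligible variables, only {W5, W9} blocks every backdoor path, so it is the unique smallest valid adjustment set.

{W5, W9}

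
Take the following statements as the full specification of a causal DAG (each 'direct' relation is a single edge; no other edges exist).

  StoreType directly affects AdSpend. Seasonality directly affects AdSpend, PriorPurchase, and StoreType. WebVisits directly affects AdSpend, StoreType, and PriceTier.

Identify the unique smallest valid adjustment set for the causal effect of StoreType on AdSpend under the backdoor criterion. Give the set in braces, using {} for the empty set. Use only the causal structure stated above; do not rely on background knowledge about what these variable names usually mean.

{Seasonality, WebVisits}

Variables eligible for adjustment (non-descendants of StoreType, excluding StoreType and AdSpend): {PriceTier, PriorPurchase, Seasonality, WebVisits}.
Backdoor paths from StoreType to AdSpend:
  P1: StoreType <- WebVisits -> AdSpend
  P2: StoreType <- Seasonality -> AdSpend
The empty set is not sufficient: P1 (StoreType <- WebVisits -> AdSpend) has no collider blocking it and no conditioned non-collider, so it is open.
Try {Seasonality, WebVisits}:
  P1: blocked at fork node WebVisits ∈ conditioning set.
  P2: blocked at fork node Seasonality ∈ conditioning set.
{Seasonality, WebVisits} contains no descendant of StoreType and blocks every backdoor path.
Every element of {Seasonality, WebVisits} is needed (dropping Seasonality leaves P2 open; dropping WebVisits leaves P1 open), so no proper subset is valid.
Among all size-2 subsets of the eligible variables, only {Seasonality, WebVisits} blocks every backdoor path, so it is the unique smallest valid adjustment set.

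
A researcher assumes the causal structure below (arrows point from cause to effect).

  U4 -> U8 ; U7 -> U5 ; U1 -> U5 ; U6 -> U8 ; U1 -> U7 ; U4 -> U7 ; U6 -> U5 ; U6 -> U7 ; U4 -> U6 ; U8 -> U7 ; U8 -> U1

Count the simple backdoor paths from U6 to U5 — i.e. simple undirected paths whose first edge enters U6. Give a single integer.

A backdoor path from U6 to U5 is any simple undirected path whose first edge points into U6 (i.e. leaves U6 via a parent).
Parents of U6: {U4}.
Enumerating:
  P1: U6 <- U4 -> U8 -> U1 -> U7 -> U5
  P2: U6 <- U4 -> U8 -> U1 -> U5
  P3: U6 <- U4 -> U8 -> U7 <- U1 -> U5
  P4: U6 <- U4 -> U8 -> U7 -> U5
  P5: U6 <- U4 -> U7 <- U8 -> U1 -> U5
  P6: U6 <- U4 -> U7 <- U1 -> U5
  P7: U6 <- U4 -> U7 -> U5
That exhausts the simple backdoor paths. Count: 7.

7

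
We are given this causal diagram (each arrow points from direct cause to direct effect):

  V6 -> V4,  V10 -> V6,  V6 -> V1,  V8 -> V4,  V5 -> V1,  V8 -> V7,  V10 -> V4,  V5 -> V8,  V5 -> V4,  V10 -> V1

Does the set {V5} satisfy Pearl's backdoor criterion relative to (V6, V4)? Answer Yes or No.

Backdoor paths from V6 to V4 (paths whose first edge points into V6):
  P1: V6 <- V10 -> V4
  P2: V6 <- V10 -> V1 <- V5 -> V8 -> V4
  P3: V6 <- V10 -> V1 <- V5 -> V4
Condition 1 (no descendant of V6 in the set): holds — descendants of V6 are {V1, V4}; none are in {V5}.
Condition 2 (every backdoor path blocked by {V5}):
  P1: open — no interior node is in the conditioning set.
  P2: blocked at collider V1 (neither it nor any descendant is in the conditioning set).
  P3: blocked at collider V1 (neither it nor any descendant is in the conditioning set).
{V5} does not satisfy the backdoor criterion.

No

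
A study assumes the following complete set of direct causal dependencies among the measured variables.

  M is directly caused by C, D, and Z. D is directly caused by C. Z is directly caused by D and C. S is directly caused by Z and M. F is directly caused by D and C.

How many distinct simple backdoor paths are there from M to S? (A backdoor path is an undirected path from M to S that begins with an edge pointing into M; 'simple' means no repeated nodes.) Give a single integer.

A backdoor path from M to S is any simple undirected path whose first edge points into M (i.e. leaves M via a parent).
Parents of M: {C, D, Z}.
Enumerating:
  P1: M <- C -> D -> Z -> S
  P2: M <- C -> Z -> S
  P3: M <- C -> F <- D -> Z -> S
  P4: M <- D <- C -> Z -> S
  P5: M <- D -> Z -> S
  P6: M <- D -> F <- C -> Z -> S
  P7: M <- Z -> S
That exhausts the simple backdoor paths. Count: 7.

7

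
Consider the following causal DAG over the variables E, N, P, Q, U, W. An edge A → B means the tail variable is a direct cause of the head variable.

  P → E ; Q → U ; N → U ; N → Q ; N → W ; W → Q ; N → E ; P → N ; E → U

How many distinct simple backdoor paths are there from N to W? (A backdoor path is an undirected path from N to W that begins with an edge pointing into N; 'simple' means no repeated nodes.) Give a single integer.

1

A backdoor path from N to W is any simple undirected path whose first edge points into N (i.e. leaves N via a parent).
Parents of N: {P}.
Enumerating:
  P1: N <- P -> E -> U <- Q <- W
That exhausts the simple backdoor paths. Count: 1.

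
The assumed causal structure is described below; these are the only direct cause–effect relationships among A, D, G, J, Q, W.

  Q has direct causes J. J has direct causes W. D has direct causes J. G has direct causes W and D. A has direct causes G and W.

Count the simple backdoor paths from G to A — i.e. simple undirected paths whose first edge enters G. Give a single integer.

2

A backdoor path from G to A is any simple undirected path whose first edge points into G (i.e. leaves G via a parent).
Parents of G: {D, W}.
Enumerating:
  P1: G <- W -> A
  P2: G <- D <- J <- W -> A
That exhausts the simple backdoor paths. Count: 2.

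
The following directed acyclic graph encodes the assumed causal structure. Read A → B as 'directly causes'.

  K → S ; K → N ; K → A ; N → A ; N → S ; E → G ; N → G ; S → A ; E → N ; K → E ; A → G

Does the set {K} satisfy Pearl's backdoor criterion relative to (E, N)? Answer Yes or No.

Backdoor paths from E to N (paths whose first edge points into E):
  P1: E <- K -> N
  P2: E <- K -> S <- N
  P3: E <- K -> S -> A <- N
  P4: E <- K -> S -> A -> G <- N
  P5: E <- K -> A <- N
  P6: E <- K -> A <- S <- N
  P7: E <- K -> A -> G <- N
Condition 1 (no descendant of E in the set): holds — descendants of E are {A, G, N, S}; none are in {K}.
Condition 2 (every backdoor path blocked by {K}):
  P1: blocked at fork node K ∈ conditioning set.
  P2: blocked at fork node K ∈ conditioning set.
  P3: blocked at fork node K ∈ conditioning set.
  P4: blocked at fork node K ∈ conditioning set.
  P5: blocked at fork node K ∈ conditioning set.
  P6: blocked at fork node K ∈ conditioning set.
  P7: blocked at fork node K ∈ conditioning set.
{K} satisfies the backdoor criterion.

Yes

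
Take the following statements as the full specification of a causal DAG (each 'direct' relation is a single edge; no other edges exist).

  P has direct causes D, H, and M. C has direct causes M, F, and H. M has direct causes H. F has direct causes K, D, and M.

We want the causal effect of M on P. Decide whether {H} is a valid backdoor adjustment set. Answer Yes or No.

Backdoor paths from M to P (paths whose first edge points into M):
  P1: M <- H -> P
  P2: M <- H -> C <- F <- D -> P
Condition 1 (no descendant of M in the set): holds — descendants of M are {C, F, P}; none are in {H}.
Condition 2 (every backdoor path blocked by {H}):
  P1: blocked at fork node H ∈ conditioning set.
  P2: blocked at fork node H ∈ conditioning set.
{H} satisfies the backdoor criterion.

Yes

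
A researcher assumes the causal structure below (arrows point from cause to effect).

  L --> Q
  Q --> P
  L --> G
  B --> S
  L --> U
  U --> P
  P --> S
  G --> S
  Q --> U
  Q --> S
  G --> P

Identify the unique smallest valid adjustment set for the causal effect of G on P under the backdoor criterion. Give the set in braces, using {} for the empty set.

Variables eligible for adjustment (non-descendants of G, excluding G and P): {B, L, Q, U}.
Backdoor paths from G to P:
  P1: G <- L -> Q -> U -> P
  P2: G <- L -> Q -> P
  P3: G <- L -> Q -> S <- P
  P4: G <- L -> U <- Q -> P
  P5: G <- L -> U <- Q -> S <- P
  P6: G <- L -> U -> P
The empty set is not sufficient: P1 (G <- L -> Q -> U -> P) has no collider blocking it and no conditioned non-collider, so it is open.
Try {L}:
  P1: blocked at fork node L ∈ conditioning set.
  P2: blocked at fork node L ∈ conditioning set.
  P3: blocked at fork node L ∈ conditioning set.
  P4: blocked at fork node L ∈ conditioning set.
  P5: blocked at fork node L ∈ conditioning set.
  P6: blocked at fork node L ∈ conditioning set.
{L} contains no descendant of G and blocks every backdoor path.
No other singleton works — e.g. {B} leaves P1 open — so {L} is the unique smallest valid adjustment set.

{L}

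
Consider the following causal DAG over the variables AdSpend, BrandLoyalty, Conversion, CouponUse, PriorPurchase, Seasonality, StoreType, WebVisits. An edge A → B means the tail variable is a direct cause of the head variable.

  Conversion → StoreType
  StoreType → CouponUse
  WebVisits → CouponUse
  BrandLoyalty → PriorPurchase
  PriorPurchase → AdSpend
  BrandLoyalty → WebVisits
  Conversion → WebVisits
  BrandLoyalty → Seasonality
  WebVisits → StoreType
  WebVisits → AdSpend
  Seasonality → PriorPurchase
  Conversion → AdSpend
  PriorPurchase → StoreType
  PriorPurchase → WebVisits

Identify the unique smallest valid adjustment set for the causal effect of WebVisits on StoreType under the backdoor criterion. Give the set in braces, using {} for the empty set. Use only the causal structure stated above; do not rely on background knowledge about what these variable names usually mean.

{Conversion, PriorPurchase}

Variables eligible for adjustment (non-descendants of WebVisits, excluding WebVisits and StoreType): {BrandLoyalty, Conversion, PriorPurchase, Seasonality}.
Backdoor paths from WebVisits to StoreType:
  P1: WebVisits <- BrandLoyalty -> Seasonality -> PriorPurchase -> AdSpend <- Conversion -> StoreType
  P2: WebVisits <- BrandLoyalty -> Seasonality -> PriorPurchase -> StoreType
  P3: WebVisits <- BrandLoyalty -> PriorPurchase -> AdSpend <- Conversion -> StoreType
  P4: WebVisits <- BrandLoyalty -> PriorPurchase -> StoreType
  P5: WebVisits <- PriorPurchase -> AdSpend <- Conversion -> StoreType
  P6: WebVisits <- PriorPurchase -> StoreType
  P7: WebVisits <- Conversion -> AdSpend <- PriorPurchase -> StoreType
  P8: WebVisits <- Conversion -> StoreType
The empty set is not sufficient: P2 (WebVisits <- BrandLoyalty -> Seasonality -> PriorPurchase -> StoreType) has no collider blocking it and no conditioned non-collider, so it is open.
Try {Conversion, PriorPurchase}:
  P1: blocked at chain node PriorPurchase ∈ conditioning set.
  P2: blocked at chain node PriorPurchase ∈ conditioning set.
  P3: blocked at chain node PriorPurchase ∈ conditioning set.
  P4: blocked at chain node PriorPurchase ∈ conditioning set.
  P5: blocked at fork node PriorPurchase ∈ conditioning set.
  P6: blocked at fork node PriorPurchase ∈ conditioning set.
  P7: blocked at fork node Conversion ∈ conditioning set.
  P8: blocked at fork node Conversion ∈ conditioning set.
{Conversion, PriorPurchase} contains no descendant of WebVisits and blocks every backdoor path.
Every element of {Conversion, PriorPurchase} is needed (dropping Conversion leaves P8 open; dropping PriorPurchase leaves P2 open), so no proper subset is valid.
Among all size-2 subsets of the eligible variables, only {Conversion, PriorPurchase} blocks every backdoor path, so it is the unique smallest valid adjustment set.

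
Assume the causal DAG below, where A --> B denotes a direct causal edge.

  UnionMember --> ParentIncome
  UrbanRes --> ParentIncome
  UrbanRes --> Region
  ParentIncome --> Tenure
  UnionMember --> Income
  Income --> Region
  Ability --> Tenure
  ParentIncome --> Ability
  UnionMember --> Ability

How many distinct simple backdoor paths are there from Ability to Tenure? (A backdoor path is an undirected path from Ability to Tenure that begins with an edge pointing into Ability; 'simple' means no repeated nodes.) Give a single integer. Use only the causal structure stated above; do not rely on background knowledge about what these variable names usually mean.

3

A backdoor path from Ability to Tenure is any simple undirected path whose first edge points into Ability (i.e. leaves Ability via a parent).
Parents of Ability: {ParentIncome, UnionMember}.
Enumerating:
  P1: Ability <- UnionMember -> ParentIncome -> Tenure
  P2: Ability <- UnionMember -> Income -> Region <- UrbanRes -> ParentIncome -> Tenure
  P3: Ability <- ParentIncome -> Tenure
That exhausts the simple backdoor paths. Count: 3.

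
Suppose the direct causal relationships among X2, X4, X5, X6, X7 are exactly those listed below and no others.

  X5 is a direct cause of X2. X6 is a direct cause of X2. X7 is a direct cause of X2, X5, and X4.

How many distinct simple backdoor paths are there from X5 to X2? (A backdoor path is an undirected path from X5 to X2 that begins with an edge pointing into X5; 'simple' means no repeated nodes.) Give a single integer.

A backdoor path from X5 to X2 is any simple undirected path whose first edge points into X5 (i.e. leaves X5 via a parent).
Parents of X5: {X7}.
Enumerating:
  P1: X5 <- X7 -> X2
That exhausts the simple backdoor paths. Count: 1.

1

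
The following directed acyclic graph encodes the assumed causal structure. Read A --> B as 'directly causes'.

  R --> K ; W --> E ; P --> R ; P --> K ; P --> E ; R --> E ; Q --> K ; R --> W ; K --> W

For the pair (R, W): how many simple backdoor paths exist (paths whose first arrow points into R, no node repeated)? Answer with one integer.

A backdoor path from R to W is any simple undirected path whose first edge points into R (i.e. leaves R via a parent).
Parents of R: {P}.
Enumerating:
  P1: R <- P -> K -> W
  P2: R <- P -> E <- W
That exhausts the simple backdoor paths. Count: 2.

2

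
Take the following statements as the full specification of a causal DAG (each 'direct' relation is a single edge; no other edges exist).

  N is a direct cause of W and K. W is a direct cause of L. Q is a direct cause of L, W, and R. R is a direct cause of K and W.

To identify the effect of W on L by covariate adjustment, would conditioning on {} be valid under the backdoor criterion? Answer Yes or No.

Backdoor paths from W to L (paths whose first edge points into W):
  P1: W <- N -> K <- R <- Q -> L
  P2: W <- Q -> L
  P3: W <- R <- Q -> L
Condition 1 (no descendant of W in the set): holds — descendants of W are {L}; none are in {}.
Condition 2 (every backdoor path blocked by {}):
  P1: blocked at collider K (neither it nor any descendant is in the conditioning set).
  P2: open — no interior node is in the conditioning set.
  P3: open — no interior node is in the conditioning set.
{} does not satisfy the backdoor criterion.

No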